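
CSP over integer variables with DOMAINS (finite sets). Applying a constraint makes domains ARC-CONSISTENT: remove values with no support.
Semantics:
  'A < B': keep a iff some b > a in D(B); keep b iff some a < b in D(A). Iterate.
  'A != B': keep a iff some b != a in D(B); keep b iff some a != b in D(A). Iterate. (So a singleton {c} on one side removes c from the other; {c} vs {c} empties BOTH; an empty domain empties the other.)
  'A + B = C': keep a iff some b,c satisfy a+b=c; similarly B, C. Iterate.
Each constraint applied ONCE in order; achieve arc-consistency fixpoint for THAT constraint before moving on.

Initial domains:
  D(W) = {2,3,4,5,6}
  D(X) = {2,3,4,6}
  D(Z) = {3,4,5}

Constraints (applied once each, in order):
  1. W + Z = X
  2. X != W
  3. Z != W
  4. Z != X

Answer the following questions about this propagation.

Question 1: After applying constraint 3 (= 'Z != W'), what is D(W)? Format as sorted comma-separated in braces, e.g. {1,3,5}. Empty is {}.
Answer: {2,3}

Derivation:
Constraint 1 (W + Z = X) on D(W)={2,3,4,5,6} D(Z)={3,4,5} D(X)={2,3,4,6}: W {2,3,4,5,6}->{2,3}; Z {3,4,5}->{3,4}; X {2,3,4,6}->{6}
Constraint 2 (X != W) on D(X)={6} D(W)={2,3}: no change
Constraint 3 (Z != W) on D(Z)={3,4} D(W)={2,3}: no change
So after constraint 3: D(W) = {2,3}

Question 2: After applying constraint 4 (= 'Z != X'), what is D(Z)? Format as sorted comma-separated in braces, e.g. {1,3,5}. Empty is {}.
Answer: {3,4}

Derivation:
Constraint 1 (W + Z = X) on D(W)={2,3,4,5,6} D(Z)={3,4,5} D(X)={2,3,4,6}: W {2,3,4,5,6}->{2,3}; Z {3,4,5}->{3,4}; X {2,3,4,6}->{6}
Constraint 2 (X != W) on D(X)={6} D(W)={2,3}: no change
Constraint 3 (Z != W) on D(Z)={3,4} D(W)={2,3}: no change
Constraint 4 (Z != X) on D(Z)={3,4} D(X)={6}: no change
So after constraint 4: D(Z) = {3,4}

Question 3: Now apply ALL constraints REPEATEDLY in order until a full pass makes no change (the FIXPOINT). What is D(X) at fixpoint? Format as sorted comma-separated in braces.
Answer: {6}

Derivation:
pass 0 (initial): D(X)={2,3,4,6}
pass 1: W {2,3,4,5,6}->{2,3}; X {2,3,4,6}->{6}; Z {3,4,5}->{3,4}
pass 2: no change
Fixpoint after 2 passes: D(X) = {6}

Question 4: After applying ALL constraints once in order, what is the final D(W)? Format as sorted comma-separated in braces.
Constraint 1 (W + Z = X) on D(W)={2,3,4,5,6} D(Z)={3,4,5} D(X)={2,3,4,6}: W {2,3,4,5,6}->{2,3}; Z {3,4,5}->{3,4}; X {2,3,4,6}->{6}
Constraint 2 (X != W) on D(X)={6} D(W)={2,3}: no change
Constraint 3 (Z != W) on D(Z)={3,4} D(W)={2,3}: no change
Constraint 4 (Z != X) on D(Z)={3,4} D(X)={6}: no change
So after all 4 constraints: D(W) = {2,3}

Answer: {2,3}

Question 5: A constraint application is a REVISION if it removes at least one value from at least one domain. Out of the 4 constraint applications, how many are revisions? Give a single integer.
Constraint 1 (W + Z = X) on D(W)={2,3,4,5,6} D(Z)={3,4,5} D(X)={2,3,4,6}: W {2,3,4,5,6}->{2,3}; Z {3,4,5}->{3,4}; X {2,3,4,6}->{6} => REVISION
Constraint 2 (X != W) on D(X)={6} D(W)={2,3}: no change => not a revision
Constraint 3 (Z != W) on D(Z)={3,4} D(W)={2,3}: no change => not a revision
Constraint 4 (Z != X) on D(Z)={3,4} D(X)={6}: no change => not a revision
Total revisions = 1

Answer: 1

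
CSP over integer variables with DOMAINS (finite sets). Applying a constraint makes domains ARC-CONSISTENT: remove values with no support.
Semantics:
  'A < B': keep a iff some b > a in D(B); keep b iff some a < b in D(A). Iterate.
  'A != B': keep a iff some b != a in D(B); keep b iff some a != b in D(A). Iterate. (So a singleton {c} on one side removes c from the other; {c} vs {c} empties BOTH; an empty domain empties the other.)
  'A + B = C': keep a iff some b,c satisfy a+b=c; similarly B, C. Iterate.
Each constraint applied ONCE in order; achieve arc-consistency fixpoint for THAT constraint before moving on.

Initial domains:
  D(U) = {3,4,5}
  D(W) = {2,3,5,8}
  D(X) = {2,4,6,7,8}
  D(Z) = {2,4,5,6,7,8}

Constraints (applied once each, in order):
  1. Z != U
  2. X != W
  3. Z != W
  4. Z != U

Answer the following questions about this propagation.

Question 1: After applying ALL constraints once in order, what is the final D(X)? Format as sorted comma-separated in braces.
Answer: {2,4,6,7,8}

Derivation:
Constraint 1 (Z != U) on D(Z)={2,4,5,6,7,8} D(U)={3,4,5}: no change
Constraint 2 (X != W) on D(X)={2,4,6,7,8} D(W)={2,3,5,8}: no change
Constraint 3 (Z != W) on D(Z)={2,4,5,6,7,8} D(W)={2,3,5,8}: no change
Constraint 4 (Z != U) on D(Z)={2,4,5,6,7,8} D(U)={3,4,5}: no change
So after all 4 constraints: D(X) = {2,4,6,7,8}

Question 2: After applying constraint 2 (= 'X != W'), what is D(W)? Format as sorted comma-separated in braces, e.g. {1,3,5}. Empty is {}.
Answer: {2,3,5,8}

Derivation:
Constraint 1 (Z != U) on D(Z)={2,4,5,6,7,8} D(U)={3,4,5}: no change
Constraint 2 (X != W) on D(X)={2,4,6,7,8} D(W)={2,3,5,8}: no change
So after constraint 2: D(W) = {2,3,5,8}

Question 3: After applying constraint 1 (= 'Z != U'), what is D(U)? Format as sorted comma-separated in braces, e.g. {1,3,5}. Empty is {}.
Constraint 1 (Z != U) on D(Z)={2,4,5,6,7,8} D(U)={3,4,5}: no change
So after constraint 1: D(U) = {3,4,5}

Answer: {3,4,5}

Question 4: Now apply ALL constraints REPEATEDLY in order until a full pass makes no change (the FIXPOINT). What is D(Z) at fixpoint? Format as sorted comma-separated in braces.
Answer: {2,4,5,6,7,8}

Derivation:
pass 0 (initial): D(Z)={2,4,5,6,7,8}
pass 1: no change
Fixpoint after 1 passes: D(Z) = {2,4,5,6,7,8}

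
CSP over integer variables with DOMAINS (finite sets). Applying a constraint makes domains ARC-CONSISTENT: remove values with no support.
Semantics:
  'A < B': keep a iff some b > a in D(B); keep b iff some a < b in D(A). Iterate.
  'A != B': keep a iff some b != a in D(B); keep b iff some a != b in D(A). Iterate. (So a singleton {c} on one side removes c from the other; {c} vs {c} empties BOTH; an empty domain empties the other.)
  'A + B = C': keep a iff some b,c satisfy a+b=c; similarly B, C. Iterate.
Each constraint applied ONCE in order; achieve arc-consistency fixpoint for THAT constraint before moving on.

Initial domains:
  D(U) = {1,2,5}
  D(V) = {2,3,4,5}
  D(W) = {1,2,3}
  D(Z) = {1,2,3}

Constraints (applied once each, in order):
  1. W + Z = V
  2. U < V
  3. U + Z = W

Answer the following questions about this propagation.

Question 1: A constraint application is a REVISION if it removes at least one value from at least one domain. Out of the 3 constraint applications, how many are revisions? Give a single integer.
Constraint 1 (W + Z = V) on D(W)={1,2,3} D(Z)={1,2,3} D(V)={2,3,4,5}: no change => not a revision
Constraint 2 (U < V) on D(U)={1,2,5} D(V)={2,3,4,5}: U {1,2,5}->{1,2} => REVISION
Constraint 3 (U + Z = W) on D(U)={1,2} D(Z)={1,2,3} D(W)={1,2,3}: Z {1,2,3}->{1,2}; W {1,2,3}->{2,3} => REVISION
Total revisions = 2

Answer: 2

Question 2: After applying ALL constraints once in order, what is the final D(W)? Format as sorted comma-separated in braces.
Constraint 1 (W + Z = V) on D(W)={1,2,3} D(Z)={1,2,3} D(V)={2,3,4,5}: no change
Constraint 2 (U < V) on D(U)={1,2,5} D(V)={2,3,4,5}: U {1,2,5}->{1,2}
Constraint 3 (U + Z = W) on D(U)={1,2} D(Z)={1,2,3} D(W)={1,2,3}: Z {1,2,3}->{1,2}; W {1,2,3}->{2,3}
So after all 3 constraints: D(W) = {2,3}

Answer: {2,3}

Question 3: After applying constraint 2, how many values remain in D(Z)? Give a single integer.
Constraint 1 (W + Z = V) on D(W)={1,2,3} D(Z)={1,2,3} D(V)={2,3,4,5}: no change
Constraint 2 (U < V) on D(U)={1,2,5} D(V)={2,3,4,5}: U {1,2,5}->{1,2}
So after constraint 2: D(Z)={1,2,3}, size = 3

Answer: 3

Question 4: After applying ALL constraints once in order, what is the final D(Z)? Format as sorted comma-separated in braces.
Constraint 1 (W + Z = V) on D(W)={1,2,3} D(Z)={1,2,3} D(V)={2,3,4,5}: no change
Constraint 2 (U < V) on D(U)={1,2,5} D(V)={2,3,4,5}: U {1,2,5}->{1,2}
Constraint 3 (U + Z = W) on D(U)={1,2} D(Z)={1,2,3} D(W)={1,2,3}: Z {1,2,3}->{1,2}; W {1,2,3}->{2,3}
So after all 3 constraints: D(Z) = {1,2}

Answer: {1,2}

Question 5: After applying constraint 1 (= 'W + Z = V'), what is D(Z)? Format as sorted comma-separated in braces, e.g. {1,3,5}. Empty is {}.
Constraint 1 (W + Z = V) on D(W)={1,2,3} D(Z)={1,2,3} D(V)={2,3,4,5}: no change
So after constraint 1: D(Z) = {1,2,3}

Answer: {1,2,3}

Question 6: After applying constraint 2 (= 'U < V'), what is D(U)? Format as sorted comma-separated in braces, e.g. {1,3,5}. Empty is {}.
Constraint 1 (W + Z = V) on D(W)={1,2,3} D(Z)={1,2,3} D(V)={2,3,4,5}: no change
Constraint 2 (U < V) on D(U)={1,2,5} D(V)={2,3,4,5}: U {1,2,5}->{1,2}
So after constraint 2: D(U) = {1,2}

Answer: {1,2}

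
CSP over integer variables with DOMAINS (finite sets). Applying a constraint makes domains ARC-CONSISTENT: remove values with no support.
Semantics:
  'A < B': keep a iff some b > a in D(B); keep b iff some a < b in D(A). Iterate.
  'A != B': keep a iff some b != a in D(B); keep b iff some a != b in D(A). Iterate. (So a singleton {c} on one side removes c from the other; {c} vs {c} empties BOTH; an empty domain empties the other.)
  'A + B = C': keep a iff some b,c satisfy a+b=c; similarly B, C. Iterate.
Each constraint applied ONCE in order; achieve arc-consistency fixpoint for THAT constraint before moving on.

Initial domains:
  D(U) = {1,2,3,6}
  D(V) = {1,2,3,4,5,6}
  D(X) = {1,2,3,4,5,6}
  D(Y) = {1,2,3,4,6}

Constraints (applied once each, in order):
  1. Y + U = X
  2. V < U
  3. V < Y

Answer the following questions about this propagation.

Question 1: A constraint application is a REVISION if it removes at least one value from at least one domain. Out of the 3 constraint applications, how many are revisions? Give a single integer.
Constraint 1 (Y + U = X) on D(Y)={1,2,3,4,6} D(U)={1,2,3,6} D(X)={1,2,3,4,5,6}: Y {1,2,3,4,6}->{1,2,3,4}; U {1,2,3,6}->{1,2,3}; X {1,2,3,4,5,6}->{2,3,4,5,6} => REVISION
Constraint 2 (V < U) on D(V)={1,2,3,4,5,6} D(U)={1,2,3}: V {1,2,3,4,5,6}->{1,2}; U {1,2,3}->{2,3} => REVISION
Constraint 3 (V < Y) on D(V)={1,2} D(Y)={1,2,3,4}: Y {1,2,3,4}->{2,3,4} => REVISION
Total revisions = 3

Answer: 3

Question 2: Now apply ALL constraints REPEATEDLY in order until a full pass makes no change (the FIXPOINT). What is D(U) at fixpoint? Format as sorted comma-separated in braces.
pass 0 (initial): D(U)={1,2,3,6}
pass 1: U {1,2,3,6}->{2,3}; V {1,2,3,4,5,6}->{1,2}; X {1,2,3,4,5,6}->{2,3,4,5,6}; Y {1,2,3,4,6}->{2,3,4}
pass 2: X {2,3,4,5,6}->{4,5,6}
pass 3: no change
Fixpoint after 3 passes: D(U) = {2,3}

Answer: {2,3}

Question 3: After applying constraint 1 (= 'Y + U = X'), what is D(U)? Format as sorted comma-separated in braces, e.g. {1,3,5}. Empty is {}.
Constraint 1 (Y + U = X) on D(Y)={1,2,3,4,6} D(U)={1,2,3,6} D(X)={1,2,3,4,5,6}: Y {1,2,3,4,6}->{1,2,3,4}; U {1,2,3,6}->{1,2,3}; X {1,2,3,4,5,6}->{2,3,4,5,6}
So after constraint 1: D(U) = {1,2,3}

Answer: {1,2,3}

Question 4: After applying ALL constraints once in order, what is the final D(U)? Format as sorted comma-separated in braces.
Answer: {2,3}

Derivation:
Constraint 1 (Y + U = X) on D(Y)={1,2,3,4,6} D(U)={1,2,3,6} D(X)={1,2,3,4,5,6}: Y {1,2,3,4,6}->{1,2,3,4}; U {1,2,3,6}->{1,2,3}; X {1,2,3,4,5,6}->{2,3,4,5,6}
Constraint 2 (V < U) on D(V)={1,2,3,4,5,6} D(U)={1,2,3}: V {1,2,3,4,5,6}->{1,2}; U {1,2,3}->{2,3}
Constraint 3 (V < Y) on D(V)={1,2} D(Y)={1,2,3,4}: Y {1,2,3,4}->{2,3,4}
So after all 3 constraints: D(U) = {2,3}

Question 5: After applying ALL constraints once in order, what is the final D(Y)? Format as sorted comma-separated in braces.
Answer: {2,3,4}

Derivation:
Constraint 1 (Y + U = X) on D(Y)={1,2,3,4,6} D(U)={1,2,3,6} D(X)={1,2,3,4,5,6}: Y {1,2,3,4,6}->{1,2,3,4}; U {1,2,3,6}->{1,2,3}; X {1,2,3,4,5,6}->{2,3,4,5,6}
Constraint 2 (V < U) on D(V)={1,2,3,4,5,6} D(U)={1,2,3}: V {1,2,3,4,5,6}->{1,2}; U {1,2,3}->{2,3}
Constraint 3 (V < Y) on D(V)={1,2} D(Y)={1,2,3,4}: Y {1,2,3,4}->{2,3,4}
So after all 3 constraints: D(Y) = {2,3,4}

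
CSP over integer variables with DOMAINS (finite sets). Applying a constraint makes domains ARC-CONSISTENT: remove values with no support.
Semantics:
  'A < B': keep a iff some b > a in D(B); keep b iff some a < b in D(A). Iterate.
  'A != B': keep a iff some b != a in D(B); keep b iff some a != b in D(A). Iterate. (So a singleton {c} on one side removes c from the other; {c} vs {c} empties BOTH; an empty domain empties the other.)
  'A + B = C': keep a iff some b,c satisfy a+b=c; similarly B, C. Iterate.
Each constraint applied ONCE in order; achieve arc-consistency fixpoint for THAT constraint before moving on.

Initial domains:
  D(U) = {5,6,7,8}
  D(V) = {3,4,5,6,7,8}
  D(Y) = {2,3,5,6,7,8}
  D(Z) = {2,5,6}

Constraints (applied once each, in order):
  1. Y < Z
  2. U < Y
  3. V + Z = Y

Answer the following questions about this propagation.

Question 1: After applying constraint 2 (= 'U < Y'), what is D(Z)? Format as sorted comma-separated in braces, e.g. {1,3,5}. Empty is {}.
Constraint 1 (Y < Z) on D(Y)={2,3,5,6,7,8} D(Z)={2,5,6}: Y {2,3,5,6,7,8}->{2,3,5}; Z {2,5,6}->{5,6}
Constraint 2 (U < Y) on D(U)={5,6,7,8} D(Y)={2,3,5}: U {5,6,7,8}->{}; Y {2,3,5}->{}
So after constraint 2: D(Z) = {5,6}

Answer: {5,6}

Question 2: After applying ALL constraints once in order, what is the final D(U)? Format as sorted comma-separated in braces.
Answer: {}

Derivation:
Constraint 1 (Y < Z) on D(Y)={2,3,5,6,7,8} D(Z)={2,5,6}: Y {2,3,5,6,7,8}->{2,3,5}; Z {2,5,6}->{5,6}
Constraint 2 (U < Y) on D(U)={5,6,7,8} D(Y)={2,3,5}: U {5,6,7,8}->{}; Y {2,3,5}->{}
Constraint 3 (V + Z = Y) on D(V)={3,4,5,6,7,8} D(Z)={5,6} D(Y)={}: V {3,4,5,6,7,8}->{}; Z {5,6}->{}
So after all 3 constraints: D(U) = {}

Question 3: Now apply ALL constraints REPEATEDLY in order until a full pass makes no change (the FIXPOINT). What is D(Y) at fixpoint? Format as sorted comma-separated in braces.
Answer: {}

Derivation:
pass 0 (initial): D(Y)={2,3,5,6,7,8}
pass 1: U {5,6,7,8}->{}; V {3,4,5,6,7,8}->{}; Y {2,3,5,6,7,8}->{}; Z {2,5,6}->{}
pass 2: no change
Fixpoint after 2 passes: D(Y) = {}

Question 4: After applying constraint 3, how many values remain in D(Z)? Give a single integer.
Answer: 0

Derivation:
Constraint 1 (Y < Z) on D(Y)={2,3,5,6,7,8} D(Z)={2,5,6}: Y {2,3,5,6,7,8}->{2,3,5}; Z {2,5,6}->{5,6}
Constraint 2 (U < Y) on D(U)={5,6,7,8} D(Y)={2,3,5}: U {5,6,7,8}->{}; Y {2,3,5}->{}
Constraint 3 (V + Z = Y) on D(V)={3,4,5,6,7,8} D(Z)={5,6} D(Y)={}: V {3,4,5,6,7,8}->{}; Z {5,6}->{}
So after constraint 3: D(Z)={}, size = 0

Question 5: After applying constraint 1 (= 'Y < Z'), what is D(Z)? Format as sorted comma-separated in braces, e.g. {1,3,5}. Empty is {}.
Answer: {5,6}

Derivation:
Constraint 1 (Y < Z) on D(Y)={2,3,5,6,7,8} D(Z)={2,5,6}: Y {2,3,5,6,7,8}->{2,3,5}; Z {2,5,6}->{5,6}
So after constraint 1: D(Z) = {5,6}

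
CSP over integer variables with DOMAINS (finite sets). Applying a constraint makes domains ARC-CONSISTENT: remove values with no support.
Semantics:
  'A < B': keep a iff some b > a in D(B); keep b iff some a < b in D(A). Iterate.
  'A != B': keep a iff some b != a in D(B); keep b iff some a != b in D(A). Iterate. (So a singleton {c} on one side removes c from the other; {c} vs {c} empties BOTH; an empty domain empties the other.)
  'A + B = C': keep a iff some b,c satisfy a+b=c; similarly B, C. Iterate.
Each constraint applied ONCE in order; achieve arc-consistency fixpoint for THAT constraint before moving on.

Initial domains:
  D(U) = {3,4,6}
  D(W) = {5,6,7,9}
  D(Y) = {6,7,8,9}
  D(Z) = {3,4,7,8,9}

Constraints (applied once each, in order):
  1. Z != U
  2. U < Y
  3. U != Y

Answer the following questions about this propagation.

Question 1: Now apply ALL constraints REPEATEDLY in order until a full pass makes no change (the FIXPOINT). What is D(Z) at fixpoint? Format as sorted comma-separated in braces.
pass 0 (initial): D(Z)={3,4,7,8,9}
pass 1: no change
Fixpoint after 1 passes: D(Z) = {3,4,7,8,9}

Answer: {3,4,7,8,9}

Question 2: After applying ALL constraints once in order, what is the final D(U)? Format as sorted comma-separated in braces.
Constraint 1 (Z != U) on D(Z)={3,4,7,8,9} D(U)={3,4,6}: no change
Constraint 2 (U < Y) on D(U)={3,4,6} D(Y)={6,7,8,9}: no change
Constraint 3 (U != Y) on D(U)={3,4,6} D(Y)={6,7,8,9}: no change
So after all 3 constraints: D(U) = {3,4,6}

Answer: {3,4,6}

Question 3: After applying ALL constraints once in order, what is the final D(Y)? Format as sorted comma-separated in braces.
Constraint 1 (Z != U) on D(Z)={3,4,7,8,9} D(U)={3,4,6}: no change
Constraint 2 (U < Y) on D(U)={3,4,6} D(Y)={6,7,8,9}: no change
Constraint 3 (U != Y) on D(U)={3,4,6} D(Y)={6,7,8,9}: no change
So after all 3 constraints: D(Y) = {6,7,8,9}

Answer: {6,7,8,9}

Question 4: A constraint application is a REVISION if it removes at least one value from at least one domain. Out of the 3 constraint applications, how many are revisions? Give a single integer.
Answer: 0

Derivation:
Constraint 1 (Z != U) on D(Z)={3,4,7,8,9} D(U)={3,4,6}: no change => not a revision
Constraint 2 (U < Y) on D(U)={3,4,6} D(Y)={6,7,8,9}: no change => not a revision
Constraint 3 (U != Y) on D(U)={3,4,6} D(Y)={6,7,8,9}: no change => not a revision
Total revisions = 0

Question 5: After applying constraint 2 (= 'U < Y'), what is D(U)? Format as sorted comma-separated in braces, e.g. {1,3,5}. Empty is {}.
Answer: {3,4,6}

Derivation:
Constraint 1 (Z != U) on D(Z)={3,4,7,8,9} D(U)={3,4,6}: no change
Constraint 2 (U < Y) on D(U)={3,4,6} D(Y)={6,7,8,9}: no change
So after constraint 2: D(U) = {3,4,6}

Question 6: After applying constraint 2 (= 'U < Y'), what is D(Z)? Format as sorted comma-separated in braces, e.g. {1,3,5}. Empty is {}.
Answer: {3,4,7,8,9}

Derivation:
Constraint 1 (Z != U) on D(Z)={3,4,7,8,9} D(U)={3,4,6}: no change
Constraint 2 (U < Y) on D(U)={3,4,6} D(Y)={6,7,8,9}: no change
So after constraint 2: D(Z) = {3,4,7,8,9}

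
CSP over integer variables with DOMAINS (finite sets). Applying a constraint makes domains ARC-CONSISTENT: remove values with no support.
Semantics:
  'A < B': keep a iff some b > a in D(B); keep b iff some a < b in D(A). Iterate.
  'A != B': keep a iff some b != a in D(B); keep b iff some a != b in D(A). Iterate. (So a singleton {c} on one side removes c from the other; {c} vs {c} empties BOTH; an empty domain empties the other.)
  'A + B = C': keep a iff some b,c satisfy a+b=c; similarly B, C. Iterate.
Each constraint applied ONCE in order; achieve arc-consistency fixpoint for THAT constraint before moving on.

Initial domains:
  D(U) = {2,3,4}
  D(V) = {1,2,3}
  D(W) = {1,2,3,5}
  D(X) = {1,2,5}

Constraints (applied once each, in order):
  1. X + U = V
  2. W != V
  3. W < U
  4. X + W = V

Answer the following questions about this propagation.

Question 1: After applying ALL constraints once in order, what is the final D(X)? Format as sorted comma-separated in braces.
Constraint 1 (X + U = V) on D(X)={1,2,5} D(U)={2,3,4} D(V)={1,2,3}: X {1,2,5}->{1}; U {2,3,4}->{2}; V {1,2,3}->{3}
Constraint 2 (W != V) on D(W)={1,2,3,5} D(V)={3}: W {1,2,3,5}->{1,2,5}
Constraint 3 (W < U) on D(W)={1,2,5} D(U)={2}: W {1,2,5}->{1}
Constraint 4 (X + W = V) on D(X)={1} D(W)={1} D(V)={3}: X {1}->{}; W {1}->{}; V {3}->{}
So after all 4 constraints: D(X) = {}

Answer: {}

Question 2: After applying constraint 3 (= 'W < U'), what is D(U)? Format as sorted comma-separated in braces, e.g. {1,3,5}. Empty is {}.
Answer: {2}

Derivation:
Constraint 1 (X + U = V) on D(X)={1,2,5} D(U)={2,3,4} D(V)={1,2,3}: X {1,2,5}->{1}; U {2,3,4}->{2}; V {1,2,3}->{3}
Constraint 2 (W != V) on D(W)={1,2,3,5} D(V)={3}: W {1,2,3,5}->{1,2,5}
Constraint 3 (W < U) on D(W)={1,2,5} D(U)={2}: W {1,2,5}->{1}
So after constraint 3: D(U) = {2}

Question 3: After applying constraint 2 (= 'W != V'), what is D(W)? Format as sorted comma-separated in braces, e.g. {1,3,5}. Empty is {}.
Constraint 1 (X + U = V) on D(X)={1,2,5} D(U)={2,3,4} D(V)={1,2,3}: X {1,2,5}->{1}; U {2,3,4}->{2}; V {1,2,3}->{3}
Constraint 2 (W != V) on D(W)={1,2,3,5} D(V)={3}: W {1,2,3,5}->{1,2,5}
So after constraint 2: D(W) = {1,2,5}

Answer: {1,2,5}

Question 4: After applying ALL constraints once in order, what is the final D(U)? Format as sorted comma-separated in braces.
Constraint 1 (X + U = V) on D(X)={1,2,5} D(U)={2,3,4} D(V)={1,2,3}: X {1,2,5}->{1}; U {2,3,4}->{2}; V {1,2,3}->{3}
Constraint 2 (W != V) on D(W)={1,2,3,5} D(V)={3}: W {1,2,3,5}->{1,2,5}
Constraint 3 (W < U) on D(W)={1,2,5} D(U)={2}: W {1,2,5}->{1}
Constraint 4 (X + W = V) on D(X)={1} D(W)={1} D(V)={3}: X {1}->{}; W {1}->{}; V {3}->{}
So after all 4 constraints: D(U) = {2}

Answer: {2}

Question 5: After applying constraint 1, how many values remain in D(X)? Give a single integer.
Answer: 1

Derivation:
Constraint 1 (X + U = V) on D(X)={1,2,5} D(U)={2,3,4} D(V)={1,2,3}: X {1,2,5}->{1}; U {2,3,4}->{2}; V {1,2,3}->{3}
So after constraint 1: D(X)={1}, size = 1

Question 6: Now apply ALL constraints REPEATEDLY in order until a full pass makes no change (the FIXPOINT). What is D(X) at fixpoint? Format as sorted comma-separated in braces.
pass 0 (initial): D(X)={1,2,5}
pass 1: U {2,3,4}->{2}; V {1,2,3}->{}; W {1,2,3,5}->{}; X {1,2,5}->{}
pass 2: U {2}->{}
pass 3: no change
Fixpoint after 3 passes: D(X) = {}

Answer: {}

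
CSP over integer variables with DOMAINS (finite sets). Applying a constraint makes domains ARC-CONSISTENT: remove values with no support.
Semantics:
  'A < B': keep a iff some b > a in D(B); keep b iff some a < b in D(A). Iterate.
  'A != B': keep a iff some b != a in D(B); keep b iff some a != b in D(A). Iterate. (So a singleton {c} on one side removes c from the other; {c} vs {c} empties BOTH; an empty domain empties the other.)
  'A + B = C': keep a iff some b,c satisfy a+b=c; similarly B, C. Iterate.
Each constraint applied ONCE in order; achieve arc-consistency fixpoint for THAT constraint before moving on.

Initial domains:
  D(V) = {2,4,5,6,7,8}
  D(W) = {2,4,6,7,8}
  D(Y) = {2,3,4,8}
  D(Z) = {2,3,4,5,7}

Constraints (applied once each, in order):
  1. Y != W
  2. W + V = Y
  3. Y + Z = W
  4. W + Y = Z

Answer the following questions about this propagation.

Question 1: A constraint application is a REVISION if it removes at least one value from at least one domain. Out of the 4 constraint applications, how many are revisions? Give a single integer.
Answer: 3

Derivation:
Constraint 1 (Y != W) on D(Y)={2,3,4,8} D(W)={2,4,6,7,8}: no change => not a revision
Constraint 2 (W + V = Y) on D(W)={2,4,6,7,8} D(V)={2,4,5,6,7,8} D(Y)={2,3,4,8}: W {2,4,6,7,8}->{2,4,6}; V {2,4,5,6,7,8}->{2,4,6}; Y {2,3,4,8}->{4,8} => REVISION
Constraint 3 (Y + Z = W) on D(Y)={4,8} D(Z)={2,3,4,5,7} D(W)={2,4,6}: Y {4,8}->{4}; Z {2,3,4,5,7}->{2}; W {2,4,6}->{6} => REVISION
Constraint 4 (W + Y = Z) on D(W)={6} D(Y)={4} D(Z)={2}: W {6}->{}; Y {4}->{}; Z {2}->{} => REVISION
Total revisions = 3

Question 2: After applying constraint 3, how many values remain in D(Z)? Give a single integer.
Constraint 1 (Y != W) on D(Y)={2,3,4,8} D(W)={2,4,6,7,8}: no change
Constraint 2 (W + V = Y) on D(W)={2,4,6,7,8} D(V)={2,4,5,6,7,8} D(Y)={2,3,4,8}: W {2,4,6,7,8}->{2,4,6}; V {2,4,5,6,7,8}->{2,4,6}; Y {2,3,4,8}->{4,8}
Constraint 3 (Y + Z = W) on D(Y)={4,8} D(Z)={2,3,4,5,7} D(W)={2,4,6}: Y {4,8}->{4}; Z {2,3,4,5,7}->{2}; W {2,4,6}->{6}
So after constraint 3: D(Z)={2}, size = 1

Answer: 1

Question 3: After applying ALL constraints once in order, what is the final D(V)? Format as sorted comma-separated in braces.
Answer: {2,4,6}

Derivation:
Constraint 1 (Y != W) on D(Y)={2,3,4,8} D(W)={2,4,6,7,8}: no change
Constraint 2 (W + V = Y) on D(W)={2,4,6,7,8} D(V)={2,4,5,6,7,8} D(Y)={2,3,4,8}: W {2,4,6,7,8}->{2,4,6}; V {2,4,5,6,7,8}->{2,4,6}; Y {2,3,4,8}->{4,8}
Constraint 3 (Y + Z = W) on D(Y)={4,8} D(Z)={2,3,4,5,7} D(W)={2,4,6}: Y {4,8}->{4}; Z {2,3,4,5,7}->{2}; W {2,4,6}->{6}
Constraint 4 (W + Y = Z) on D(W)={6} D(Y)={4} D(Z)={2}: W {6}->{}; Y {4}->{}; Z {2}->{}
So after all 4 constraints: D(V) = {2,4,6}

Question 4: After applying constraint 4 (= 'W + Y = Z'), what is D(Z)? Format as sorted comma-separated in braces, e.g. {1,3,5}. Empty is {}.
Constraint 1 (Y != W) on D(Y)={2,3,4,8} D(W)={2,4,6,7,8}: no change
Constraint 2 (W + V = Y) on D(W)={2,4,6,7,8} D(V)={2,4,5,6,7,8} D(Y)={2,3,4,8}: W {2,4,6,7,8}->{2,4,6}; V {2,4,5,6,7,8}->{2,4,6}; Y {2,3,4,8}->{4,8}
Constraint 3 (Y + Z = W) on D(Y)={4,8} D(Z)={2,3,4,5,7} D(W)={2,4,6}: Y {4,8}->{4}; Z {2,3,4,5,7}->{2}; W {2,4,6}->{6}
Constraint 4 (W + Y = Z) on D(W)={6} D(Y)={4} D(Z)={2}: W {6}->{}; Y {4}->{}; Z {2}->{}
So after constraint 4: D(Z) = {}

Answer: {}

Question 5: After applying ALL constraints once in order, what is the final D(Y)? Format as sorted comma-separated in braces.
Constraint 1 (Y != W) on D(Y)={2,3,4,8} D(W)={2,4,6,7,8}: no change
Constraint 2 (W + V = Y) on D(W)={2,4,6,7,8} D(V)={2,4,5,6,7,8} D(Y)={2,3,4,8}: W {2,4,6,7,8}->{2,4,6}; V {2,4,5,6,7,8}->{2,4,6}; Y {2,3,4,8}->{4,8}
Constraint 3 (Y + Z = W) on D(Y)={4,8} D(Z)={2,3,4,5,7} D(W)={2,4,6}: Y {4,8}->{4}; Z {2,3,4,5,7}->{2}; W {2,4,6}->{6}
Constraint 4 (W + Y = Z) on D(W)={6} D(Y)={4} D(Z)={2}: W {6}->{}; Y {4}->{}; Z {2}->{}
So after all 4 constraints: D(Y) = {}

Answer: {}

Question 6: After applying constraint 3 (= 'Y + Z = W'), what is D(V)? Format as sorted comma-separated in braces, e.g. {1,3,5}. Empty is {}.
Answer: {2,4,6}

Derivation:
Constraint 1 (Y != W) on D(Y)={2,3,4,8} D(W)={2,4,6,7,8}: no change
Constraint 2 (W + V = Y) on D(W)={2,4,6,7,8} D(V)={2,4,5,6,7,8} D(Y)={2,3,4,8}: W {2,4,6,7,8}->{2,4,6}; V {2,4,5,6,7,8}->{2,4,6}; Y {2,3,4,8}->{4,8}
Constraint 3 (Y + Z = W) on D(Y)={4,8} D(Z)={2,3,4,5,7} D(W)={2,4,6}: Y {4,8}->{4}; Z {2,3,4,5,7}->{2}; W {2,4,6}->{6}
So after constraint 3: D(V) = {2,4,6}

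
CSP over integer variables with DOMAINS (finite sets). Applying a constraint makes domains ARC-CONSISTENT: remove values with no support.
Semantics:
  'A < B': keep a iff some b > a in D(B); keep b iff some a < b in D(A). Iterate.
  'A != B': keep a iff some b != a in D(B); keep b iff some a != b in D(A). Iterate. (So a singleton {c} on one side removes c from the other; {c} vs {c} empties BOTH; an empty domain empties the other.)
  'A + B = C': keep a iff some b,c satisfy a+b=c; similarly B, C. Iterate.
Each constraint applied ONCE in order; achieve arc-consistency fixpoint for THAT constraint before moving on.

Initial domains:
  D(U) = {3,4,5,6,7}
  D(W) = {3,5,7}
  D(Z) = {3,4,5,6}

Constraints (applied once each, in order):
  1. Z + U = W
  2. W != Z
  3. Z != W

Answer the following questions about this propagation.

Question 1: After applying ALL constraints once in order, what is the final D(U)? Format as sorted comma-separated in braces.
Answer: {3,4}

Derivation:
Constraint 1 (Z + U = W) on D(Z)={3,4,5,6} D(U)={3,4,5,6,7} D(W)={3,5,7}: Z {3,4,5,6}->{3,4}; U {3,4,5,6,7}->{3,4}; W {3,5,7}->{7}
Constraint 2 (W != Z) on D(W)={7} D(Z)={3,4}: no change
Constraint 3 (Z != W) on D(Z)={3,4} D(W)={7}: no change
So after all 3 constraints: D(U) = {3,4}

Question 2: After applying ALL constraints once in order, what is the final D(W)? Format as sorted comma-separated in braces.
Answer: {7}

Derivation:
Constraint 1 (Z + U = W) on D(Z)={3,4,5,6} D(U)={3,4,5,6,7} D(W)={3,5,7}: Z {3,4,5,6}->{3,4}; U {3,4,5,6,7}->{3,4}; W {3,5,7}->{7}
Constraint 2 (W != Z) on D(W)={7} D(Z)={3,4}: no change
Constraint 3 (Z != W) on D(Z)={3,4} D(W)={7}: no change
So after all 3 constraints: D(W) = {7}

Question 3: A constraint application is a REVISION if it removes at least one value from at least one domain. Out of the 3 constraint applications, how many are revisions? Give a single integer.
Constraint 1 (Z + U = W) on D(Z)={3,4,5,6} D(U)={3,4,5,6,7} D(W)={3,5,7}: Z {3,4,5,6}->{3,4}; U {3,4,5,6,7}->{3,4}; W {3,5,7}->{7} => REVISION
Constraint 2 (W != Z) on D(W)={7} D(Z)={3,4}: no change => not a revision
Constraint 3 (Z != W) on D(Z)={3,4} D(W)={7}: no change => not a revision
Total revisions = 1

Answer: 1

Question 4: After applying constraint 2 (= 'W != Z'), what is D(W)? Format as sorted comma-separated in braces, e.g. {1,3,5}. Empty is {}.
Constraint 1 (Z + U = W) on D(Z)={3,4,5,6} D(U)={3,4,5,6,7} D(W)={3,5,7}: Z {3,4,5,6}->{3,4}; U {3,4,5,6,7}->{3,4}; W {3,5,7}->{7}
Constraint 2 (W != Z) on D(W)={7} D(Z)={3,4}: no change
So after constraint 2: D(W) = {7}

Answer: {7}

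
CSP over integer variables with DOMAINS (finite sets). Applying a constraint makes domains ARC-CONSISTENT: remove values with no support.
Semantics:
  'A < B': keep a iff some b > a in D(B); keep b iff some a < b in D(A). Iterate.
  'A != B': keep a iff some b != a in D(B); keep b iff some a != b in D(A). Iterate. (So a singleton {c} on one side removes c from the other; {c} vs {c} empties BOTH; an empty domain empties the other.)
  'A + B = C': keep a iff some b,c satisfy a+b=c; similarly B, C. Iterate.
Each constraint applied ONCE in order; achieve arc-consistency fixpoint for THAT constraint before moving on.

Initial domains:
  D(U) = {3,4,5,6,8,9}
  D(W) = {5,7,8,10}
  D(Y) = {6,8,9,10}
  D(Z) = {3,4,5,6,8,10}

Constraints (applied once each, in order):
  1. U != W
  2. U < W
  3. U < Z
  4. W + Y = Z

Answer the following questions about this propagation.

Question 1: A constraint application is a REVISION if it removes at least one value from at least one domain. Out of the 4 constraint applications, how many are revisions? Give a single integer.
Answer: 2

Derivation:
Constraint 1 (U != W) on D(U)={3,4,5,6,8,9} D(W)={5,7,8,10}: no change => not a revision
Constraint 2 (U < W) on D(U)={3,4,5,6,8,9} D(W)={5,7,8,10}: no change => not a revision
Constraint 3 (U < Z) on D(U)={3,4,5,6,8,9} D(Z)={3,4,5,6,8,10}: Z {3,4,5,6,8,10}->{4,5,6,8,10} => REVISION
Constraint 4 (W + Y = Z) on D(W)={5,7,8,10} D(Y)={6,8,9,10} D(Z)={4,5,6,8,10}: W {5,7,8,10}->{}; Y {6,8,9,10}->{}; Z {4,5,6,8,10}->{} => REVISION
Total revisions = 2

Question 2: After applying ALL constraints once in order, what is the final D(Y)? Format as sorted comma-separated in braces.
Answer: {}

Derivation:
Constraint 1 (U != W) on D(U)={3,4,5,6,8,9} D(W)={5,7,8,10}: no change
Constraint 2 (U < W) on D(U)={3,4,5,6,8,9} D(W)={5,7,8,10}: no change
Constraint 3 (U < Z) on D(U)={3,4,5,6,8,9} D(Z)={3,4,5,6,8,10}: Z {3,4,5,6,8,10}->{4,5,6,8,10}
Constraint 4 (W + Y = Z) on D(W)={5,7,8,10} D(Y)={6,8,9,10} D(Z)={4,5,6,8,10}: W {5,7,8,10}->{}; Y {6,8,9,10}->{}; Z {4,5,6,8,10}->{}
So after all 4 constraints: D(Y) = {}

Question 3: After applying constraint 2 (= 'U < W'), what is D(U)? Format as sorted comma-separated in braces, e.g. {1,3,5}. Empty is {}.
Answer: {3,4,5,6,8,9}

Derivation:
Constraint 1 (U != W) on D(U)={3,4,5,6,8,9} D(W)={5,7,8,10}: no change
Constraint 2 (U < W) on D(U)={3,4,5,6,8,9} D(W)={5,7,8,10}: no change
So after constraint 2: D(U) = {3,4,5,6,8,9}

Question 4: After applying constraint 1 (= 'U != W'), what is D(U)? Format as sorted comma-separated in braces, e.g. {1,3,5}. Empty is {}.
Answer: {3,4,5,6,8,9}

Derivation:
Constraint 1 (U != W) on D(U)={3,4,5,6,8,9} D(W)={5,7,8,10}: no change
So after constraint 1: D(U) = {3,4,5,6,8,9}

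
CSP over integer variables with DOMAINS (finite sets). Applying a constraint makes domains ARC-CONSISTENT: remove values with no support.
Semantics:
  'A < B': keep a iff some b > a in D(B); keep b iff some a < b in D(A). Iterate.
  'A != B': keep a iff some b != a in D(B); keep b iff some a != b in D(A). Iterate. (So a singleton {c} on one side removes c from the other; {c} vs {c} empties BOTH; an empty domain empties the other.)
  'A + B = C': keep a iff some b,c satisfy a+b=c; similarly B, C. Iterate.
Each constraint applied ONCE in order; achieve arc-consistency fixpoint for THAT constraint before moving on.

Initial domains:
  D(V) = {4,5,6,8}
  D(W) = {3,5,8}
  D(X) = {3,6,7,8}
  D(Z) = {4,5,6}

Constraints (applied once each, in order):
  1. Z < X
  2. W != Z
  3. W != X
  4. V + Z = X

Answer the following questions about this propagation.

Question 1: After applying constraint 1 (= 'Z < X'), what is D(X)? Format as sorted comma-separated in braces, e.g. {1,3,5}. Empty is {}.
Answer: {6,7,8}

Derivation:
Constraint 1 (Z < X) on D(Z)={4,5,6} D(X)={3,6,7,8}: X {3,6,7,8}->{6,7,8}
So after constraint 1: D(X) = {6,7,8}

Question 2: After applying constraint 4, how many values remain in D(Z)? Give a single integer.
Constraint 1 (Z < X) on D(Z)={4,5,6} D(X)={3,6,7,8}: X {3,6,7,8}->{6,7,8}
Constraint 2 (W != Z) on D(W)={3,5,8} D(Z)={4,5,6}: no change
Constraint 3 (W != X) on D(W)={3,5,8} D(X)={6,7,8}: no change
Constraint 4 (V + Z = X) on D(V)={4,5,6,8} D(Z)={4,5,6} D(X)={6,7,8}: V {4,5,6,8}->{4}; Z {4,5,6}->{4}; X {6,7,8}->{8}
So after constraint 4: D(Z)={4}, size = 1

Answer: 1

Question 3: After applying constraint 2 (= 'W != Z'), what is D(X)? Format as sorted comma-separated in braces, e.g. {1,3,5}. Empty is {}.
Constraint 1 (Z < X) on D(Z)={4,5,6} D(X)={3,6,7,8}: X {3,6,7,8}->{6,7,8}
Constraint 2 (W != Z) on D(W)={3,5,8} D(Z)={4,5,6}: no change
So after constraint 2: D(X) = {6,7,8}

Answer: {6,7,8}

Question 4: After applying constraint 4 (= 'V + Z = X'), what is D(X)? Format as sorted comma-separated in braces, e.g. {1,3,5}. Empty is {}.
Answer: {8}

Derivation:
Constraint 1 (Z < X) on D(Z)={4,5,6} D(X)={3,6,7,8}: X {3,6,7,8}->{6,7,8}
Constraint 2 (W != Z) on D(W)={3,5,8} D(Z)={4,5,6}: no change
Constraint 3 (W != X) on D(W)={3,5,8} D(X)={6,7,8}: no change
Constraint 4 (V + Z = X) on D(V)={4,5,6,8} D(Z)={4,5,6} D(X)={6,7,8}: V {4,5,6,8}->{4}; Z {4,5,6}->{4}; X {6,7,8}->{8}
So after constraint 4: D(X) = {8}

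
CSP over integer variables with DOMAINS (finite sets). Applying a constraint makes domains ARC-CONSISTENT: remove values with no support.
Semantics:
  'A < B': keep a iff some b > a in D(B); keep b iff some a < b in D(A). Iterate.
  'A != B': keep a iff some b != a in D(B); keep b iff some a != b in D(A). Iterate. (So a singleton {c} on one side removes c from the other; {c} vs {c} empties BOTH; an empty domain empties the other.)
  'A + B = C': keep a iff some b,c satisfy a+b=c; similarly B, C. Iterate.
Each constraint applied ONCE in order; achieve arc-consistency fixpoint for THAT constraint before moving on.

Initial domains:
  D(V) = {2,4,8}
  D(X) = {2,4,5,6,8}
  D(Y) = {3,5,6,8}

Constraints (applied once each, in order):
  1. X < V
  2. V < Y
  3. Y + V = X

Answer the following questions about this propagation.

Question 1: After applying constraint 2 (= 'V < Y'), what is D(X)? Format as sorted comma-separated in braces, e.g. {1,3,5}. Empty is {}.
Constraint 1 (X < V) on D(X)={2,4,5,6,8} D(V)={2,4,8}: X {2,4,5,6,8}->{2,4,5,6}; V {2,4,8}->{4,8}
Constraint 2 (V < Y) on D(V)={4,8} D(Y)={3,5,6,8}: V {4,8}->{4}; Y {3,5,6,8}->{5,6,8}
So after constraint 2: D(X) = {2,4,5,6}

Answer: {2,4,5,6}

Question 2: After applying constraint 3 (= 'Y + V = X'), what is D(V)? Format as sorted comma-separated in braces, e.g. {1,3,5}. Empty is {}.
Answer: {}

Derivation:
Constraint 1 (X < V) on D(X)={2,4,5,6,8} D(V)={2,4,8}: X {2,4,5,6,8}->{2,4,5,6}; V {2,4,8}->{4,8}
Constraint 2 (V < Y) on D(V)={4,8} D(Y)={3,5,6,8}: V {4,8}->{4}; Y {3,5,6,8}->{5,6,8}
Constraint 3 (Y + V = X) on D(Y)={5,6,8} D(V)={4} D(X)={2,4,5,6}: Y {5,6,8}->{}; V {4}->{}; X {2,4,5,6}->{}
So after constraint 3: D(V) = {}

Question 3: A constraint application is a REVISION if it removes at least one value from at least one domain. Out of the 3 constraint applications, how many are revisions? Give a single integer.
Constraint 1 (X < V) on D(X)={2,4,5,6,8} D(V)={2,4,8}: X {2,4,5,6,8}->{2,4,5,6}; V {2,4,8}->{4,8} => REVISION
Constraint 2 (V < Y) on D(V)={4,8} D(Y)={3,5,6,8}: V {4,8}->{4}; Y {3,5,6,8}->{5,6,8} => REVISION
Constraint 3 (Y + V = X) on D(Y)={5,6,8} D(V)={4} D(X)={2,4,5,6}: Y {5,6,8}->{}; V {4}->{}; X {2,4,5,6}->{} => REVISION
Total revisions = 3

Answer: 3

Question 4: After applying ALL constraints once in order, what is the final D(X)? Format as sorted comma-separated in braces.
Constraint 1 (X < V) on D(X)={2,4,5,6,8} D(V)={2,4,8}: X {2,4,5,6,8}->{2,4,5,6}; V {2,4,8}->{4,8}
Constraint 2 (V < Y) on D(V)={4,8} D(Y)={3,5,6,8}: V {4,8}->{4}; Y {3,5,6,8}->{5,6,8}
Constraint 3 (Y + V = X) on D(Y)={5,6,8} D(V)={4} D(X)={2,4,5,6}: Y {5,6,8}->{}; V {4}->{}; X {2,4,5,6}->{}
So after all 3 constraints: D(X) = {}

Answer: {}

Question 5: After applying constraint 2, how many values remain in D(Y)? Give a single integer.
Answer: 3

Derivation:
Constraint 1 (X < V) on D(X)={2,4,5,6,8} D(V)={2,4,8}: X {2,4,5,6,8}->{2,4,5,6}; V {2,4,8}->{4,8}
Constraint 2 (V < Y) on D(V)={4,8} D(Y)={3,5,6,8}: V {4,8}->{4}; Y {3,5,6,8}->{5,6,8}
So after constraint 2: D(Y)={5,6,8}, size = 3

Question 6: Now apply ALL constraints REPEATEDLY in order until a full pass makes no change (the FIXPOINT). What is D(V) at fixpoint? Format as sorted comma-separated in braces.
pass 0 (initial): D(V)={2,4,8}
pass 1: V {2,4,8}->{}; X {2,4,5,6,8}->{}; Y {3,5,6,8}->{}
pass 2: no change
Fixpoint after 2 passes: D(V) = {}

Answer: {}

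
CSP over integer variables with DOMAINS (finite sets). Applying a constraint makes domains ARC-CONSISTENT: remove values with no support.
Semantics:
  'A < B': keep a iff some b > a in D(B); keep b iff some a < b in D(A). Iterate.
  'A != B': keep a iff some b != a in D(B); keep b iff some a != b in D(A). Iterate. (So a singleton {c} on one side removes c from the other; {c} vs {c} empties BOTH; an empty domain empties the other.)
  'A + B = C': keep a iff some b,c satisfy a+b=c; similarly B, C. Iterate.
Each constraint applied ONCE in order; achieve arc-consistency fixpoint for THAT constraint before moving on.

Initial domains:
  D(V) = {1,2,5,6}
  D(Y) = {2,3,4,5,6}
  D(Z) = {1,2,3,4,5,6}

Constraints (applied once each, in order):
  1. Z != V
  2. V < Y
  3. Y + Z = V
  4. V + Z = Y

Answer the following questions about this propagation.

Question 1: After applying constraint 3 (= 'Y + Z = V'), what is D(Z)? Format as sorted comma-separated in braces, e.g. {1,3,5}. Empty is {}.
Constraint 1 (Z != V) on D(Z)={1,2,3,4,5,6} D(V)={1,2,5,6}: no change
Constraint 2 (V < Y) on D(V)={1,2,5,6} D(Y)={2,3,4,5,6}: V {1,2,5,6}->{1,2,5}
Constraint 3 (Y + Z = V) on D(Y)={2,3,4,5,6} D(Z)={1,2,3,4,5,6} D(V)={1,2,5}: Y {2,3,4,5,6}->{2,3,4}; Z {1,2,3,4,5,6}->{1,2,3}; V {1,2,5}->{5}
So after constraint 3: D(Z) = {1,2,3}

Answer: {1,2,3}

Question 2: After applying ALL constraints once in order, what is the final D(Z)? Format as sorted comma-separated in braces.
Answer: {}

Derivation:
Constraint 1 (Z != V) on D(Z)={1,2,3,4,5,6} D(V)={1,2,5,6}: no change
Constraint 2 (V < Y) on D(V)={1,2,5,6} D(Y)={2,3,4,5,6}: V {1,2,5,6}->{1,2,5}
Constraint 3 (Y + Z = V) on D(Y)={2,3,4,5,6} D(Z)={1,2,3,4,5,6} D(V)={1,2,5}: Y {2,3,4,5,6}->{2,3,4}; Z {1,2,3,4,5,6}->{1,2,3}; V {1,2,5}->{5}
Constraint 4 (V + Z = Y) on D(V)={5} D(Z)={1,2,3} D(Y)={2,3,4}: V {5}->{}; Z {1,2,3}->{}; Y {2,3,4}->{}
So after all 4 constraints: D(Z) = {}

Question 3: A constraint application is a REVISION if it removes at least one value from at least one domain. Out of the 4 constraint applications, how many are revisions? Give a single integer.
Answer: 3

Derivation:
Constraint 1 (Z != V) on D(Z)={1,2,3,4,5,6} D(V)={1,2,5,6}: no change => not a revision
Constraint 2 (V < Y) on D(V)={1,2,5,6} D(Y)={2,3,4,5,6}: V {1,2,5,6}->{1,2,5} => REVISION
Constraint 3 (Y + Z = V) on D(Y)={2,3,4,5,6} D(Z)={1,2,3,4,5,6} D(V)={1,2,5}: Y {2,3,4,5,6}->{2,3,4}; Z {1,2,3,4,5,6}->{1,2,3}; V {1,2,5}->{5} => REVISION
Constraint 4 (V + Z = Y) on D(V)={5} D(Z)={1,2,3} D(Y)={2,3,4}: V {5}->{}; Z {1,2,3}->{}; Y {2,3,4}->{} => REVISION
Total revisions = 3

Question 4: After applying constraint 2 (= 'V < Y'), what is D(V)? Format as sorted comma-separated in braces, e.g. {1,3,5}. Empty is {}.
Constraint 1 (Z != V) on D(Z)={1,2,3,4,5,6} D(V)={1,2,5,6}: no change
Constraint 2 (V < Y) on D(V)={1,2,5,6} D(Y)={2,3,4,5,6}: V {1,2,5,6}->{1,2,5}
So after constraint 2: D(V) = {1,2,5}

Answer: {1,2,5}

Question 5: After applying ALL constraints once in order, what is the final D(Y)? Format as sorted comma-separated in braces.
Constraint 1 (Z != V) on D(Z)={1,2,3,4,5,6} D(V)={1,2,5,6}: no change
Constraint 2 (V < Y) on D(V)={1,2,5,6} D(Y)={2,3,4,5,6}: V {1,2,5,6}->{1,2,5}
Constraint 3 (Y + Z = V) on D(Y)={2,3,4,5,6} D(Z)={1,2,3,4,5,6} D(V)={1,2,5}: Y {2,3,4,5,6}->{2,3,4}; Z {1,2,3,4,5,6}->{1,2,3}; V {1,2,5}->{5}
Constraint 4 (V + Z = Y) on D(V)={5} D(Z)={1,2,3} D(Y)={2,3,4}: V {5}->{}; Z {1,2,3}->{}; Y {2,3,4}->{}
So after all 4 constraints: D(Y) = {}

Answer: {}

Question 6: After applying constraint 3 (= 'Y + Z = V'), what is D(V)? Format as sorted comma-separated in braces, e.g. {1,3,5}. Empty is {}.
Answer: {5}

Derivation:
Constraint 1 (Z != V) on D(Z)={1,2,3,4,5,6} D(V)={1,2,5,6}: no change
Constraint 2 (V < Y) on D(V)={1,2,5,6} D(Y)={2,3,4,5,6}: V {1,2,5,6}->{1,2,5}
Constraint 3 (Y + Z = V) on D(Y)={2,3,4,5,6} D(Z)={1,2,3,4,5,6} D(V)={1,2,5}: Y {2,3,4,5,6}->{2,3,4}; Z {1,2,3,4,5,6}->{1,2,3}; V {1,2,5}->{5}
So after constraint 3: D(V) = {5}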